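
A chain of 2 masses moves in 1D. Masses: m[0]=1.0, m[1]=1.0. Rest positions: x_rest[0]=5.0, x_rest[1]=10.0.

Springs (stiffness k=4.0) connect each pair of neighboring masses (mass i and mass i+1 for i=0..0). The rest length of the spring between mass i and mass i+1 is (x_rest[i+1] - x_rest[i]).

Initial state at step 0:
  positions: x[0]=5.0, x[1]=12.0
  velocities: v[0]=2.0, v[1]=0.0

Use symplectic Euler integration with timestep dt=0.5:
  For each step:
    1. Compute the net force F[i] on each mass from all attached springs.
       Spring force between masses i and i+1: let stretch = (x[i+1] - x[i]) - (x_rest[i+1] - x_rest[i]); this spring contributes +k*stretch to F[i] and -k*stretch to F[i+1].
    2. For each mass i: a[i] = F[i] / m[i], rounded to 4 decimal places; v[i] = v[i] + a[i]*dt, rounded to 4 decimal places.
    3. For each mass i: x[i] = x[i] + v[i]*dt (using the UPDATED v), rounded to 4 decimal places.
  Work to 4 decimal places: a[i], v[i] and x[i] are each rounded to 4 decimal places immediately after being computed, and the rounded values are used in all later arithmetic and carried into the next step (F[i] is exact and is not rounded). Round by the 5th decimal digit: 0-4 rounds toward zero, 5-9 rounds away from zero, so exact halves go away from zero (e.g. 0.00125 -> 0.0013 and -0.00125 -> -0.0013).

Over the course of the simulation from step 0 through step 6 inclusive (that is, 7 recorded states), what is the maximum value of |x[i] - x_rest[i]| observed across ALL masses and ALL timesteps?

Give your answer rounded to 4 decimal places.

Step 0: x=[5.0000 12.0000] v=[2.0000 0.0000]
Step 1: x=[8.0000 10.0000] v=[6.0000 -4.0000]
Step 2: x=[8.0000 11.0000] v=[0.0000 2.0000]
Step 3: x=[6.0000 14.0000] v=[-4.0000 6.0000]
Step 4: x=[7.0000 14.0000] v=[2.0000 0.0000]
Step 5: x=[10.0000 12.0000] v=[6.0000 -4.0000]
Step 6: x=[10.0000 13.0000] v=[0.0000 2.0000]
Max displacement = 5.0000

Answer: 5.0000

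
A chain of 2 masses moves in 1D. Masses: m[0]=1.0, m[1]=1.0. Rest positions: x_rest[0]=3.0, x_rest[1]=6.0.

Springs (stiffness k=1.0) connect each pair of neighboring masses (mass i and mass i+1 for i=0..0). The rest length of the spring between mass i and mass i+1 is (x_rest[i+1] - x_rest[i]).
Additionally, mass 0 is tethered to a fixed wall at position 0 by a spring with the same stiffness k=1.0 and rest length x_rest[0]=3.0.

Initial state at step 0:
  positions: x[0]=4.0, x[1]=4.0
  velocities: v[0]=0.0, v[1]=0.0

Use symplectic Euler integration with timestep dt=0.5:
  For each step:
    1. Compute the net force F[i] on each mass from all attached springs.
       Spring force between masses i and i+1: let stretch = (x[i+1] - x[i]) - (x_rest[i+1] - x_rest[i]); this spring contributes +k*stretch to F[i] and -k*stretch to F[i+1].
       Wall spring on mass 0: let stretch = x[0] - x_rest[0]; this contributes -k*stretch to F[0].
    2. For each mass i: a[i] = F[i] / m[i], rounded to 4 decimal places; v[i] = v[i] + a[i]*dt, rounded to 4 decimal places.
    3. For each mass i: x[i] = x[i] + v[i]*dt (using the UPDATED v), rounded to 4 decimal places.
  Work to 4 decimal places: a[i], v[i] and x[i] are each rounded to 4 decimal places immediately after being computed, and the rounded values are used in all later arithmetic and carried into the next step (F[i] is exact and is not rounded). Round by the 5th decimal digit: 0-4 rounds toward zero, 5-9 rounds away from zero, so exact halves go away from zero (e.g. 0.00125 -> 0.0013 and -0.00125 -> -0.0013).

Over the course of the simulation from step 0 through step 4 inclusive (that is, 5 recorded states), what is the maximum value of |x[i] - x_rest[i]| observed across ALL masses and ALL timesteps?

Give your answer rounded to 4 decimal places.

Answer: 2.0156

Derivation:
Step 0: x=[4.0000 4.0000] v=[0.0000 0.0000]
Step 1: x=[3.0000 4.7500] v=[-2.0000 1.5000]
Step 2: x=[1.6875 5.8125] v=[-2.6250 2.1250]
Step 3: x=[0.9844 6.5938] v=[-1.4063 1.5625]
Step 4: x=[1.4375 6.7227] v=[0.9062 0.2578]
Max displacement = 2.0156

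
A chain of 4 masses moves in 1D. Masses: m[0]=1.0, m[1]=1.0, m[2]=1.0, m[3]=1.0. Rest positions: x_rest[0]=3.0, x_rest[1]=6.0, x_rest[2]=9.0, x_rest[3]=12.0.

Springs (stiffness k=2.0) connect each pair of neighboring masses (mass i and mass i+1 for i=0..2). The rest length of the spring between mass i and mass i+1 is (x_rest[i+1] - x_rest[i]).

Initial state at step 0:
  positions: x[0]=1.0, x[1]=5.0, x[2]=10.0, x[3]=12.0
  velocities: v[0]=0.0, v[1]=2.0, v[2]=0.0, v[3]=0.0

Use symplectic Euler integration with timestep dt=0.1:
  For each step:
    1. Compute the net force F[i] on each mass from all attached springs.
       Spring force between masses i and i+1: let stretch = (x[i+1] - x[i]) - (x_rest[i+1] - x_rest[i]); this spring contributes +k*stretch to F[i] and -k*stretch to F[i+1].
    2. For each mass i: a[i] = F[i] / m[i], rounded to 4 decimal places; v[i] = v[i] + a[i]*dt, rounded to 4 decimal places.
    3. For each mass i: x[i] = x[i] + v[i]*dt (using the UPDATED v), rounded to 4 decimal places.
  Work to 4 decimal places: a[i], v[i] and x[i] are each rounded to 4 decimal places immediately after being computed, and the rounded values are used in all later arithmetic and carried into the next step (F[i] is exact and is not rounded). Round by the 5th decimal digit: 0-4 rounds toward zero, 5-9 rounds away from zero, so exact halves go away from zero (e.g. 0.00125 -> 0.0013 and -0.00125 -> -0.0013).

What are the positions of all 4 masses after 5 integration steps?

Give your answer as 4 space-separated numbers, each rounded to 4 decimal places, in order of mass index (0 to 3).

Step 0: x=[1.0000 5.0000 10.0000 12.0000] v=[0.0000 2.0000 0.0000 0.0000]
Step 1: x=[1.0200 5.2200 9.9400 12.0200] v=[0.2000 2.2000 -0.6000 0.2000]
Step 2: x=[1.0640 5.4504 9.8272 12.0584] v=[0.4400 2.3040 -1.1280 0.3840]
Step 3: x=[1.1357 5.6806 9.6715 12.1122] v=[0.7173 2.3021 -1.5571 0.5378]
Step 4: x=[1.2383 5.8997 9.4848 12.1772] v=[1.0263 2.1913 -1.8671 0.6497]
Step 5: x=[1.3742 6.0973 9.2802 12.2483] v=[1.3586 1.9760 -2.0456 0.7112]

Answer: 1.3742 6.0973 9.2802 12.2483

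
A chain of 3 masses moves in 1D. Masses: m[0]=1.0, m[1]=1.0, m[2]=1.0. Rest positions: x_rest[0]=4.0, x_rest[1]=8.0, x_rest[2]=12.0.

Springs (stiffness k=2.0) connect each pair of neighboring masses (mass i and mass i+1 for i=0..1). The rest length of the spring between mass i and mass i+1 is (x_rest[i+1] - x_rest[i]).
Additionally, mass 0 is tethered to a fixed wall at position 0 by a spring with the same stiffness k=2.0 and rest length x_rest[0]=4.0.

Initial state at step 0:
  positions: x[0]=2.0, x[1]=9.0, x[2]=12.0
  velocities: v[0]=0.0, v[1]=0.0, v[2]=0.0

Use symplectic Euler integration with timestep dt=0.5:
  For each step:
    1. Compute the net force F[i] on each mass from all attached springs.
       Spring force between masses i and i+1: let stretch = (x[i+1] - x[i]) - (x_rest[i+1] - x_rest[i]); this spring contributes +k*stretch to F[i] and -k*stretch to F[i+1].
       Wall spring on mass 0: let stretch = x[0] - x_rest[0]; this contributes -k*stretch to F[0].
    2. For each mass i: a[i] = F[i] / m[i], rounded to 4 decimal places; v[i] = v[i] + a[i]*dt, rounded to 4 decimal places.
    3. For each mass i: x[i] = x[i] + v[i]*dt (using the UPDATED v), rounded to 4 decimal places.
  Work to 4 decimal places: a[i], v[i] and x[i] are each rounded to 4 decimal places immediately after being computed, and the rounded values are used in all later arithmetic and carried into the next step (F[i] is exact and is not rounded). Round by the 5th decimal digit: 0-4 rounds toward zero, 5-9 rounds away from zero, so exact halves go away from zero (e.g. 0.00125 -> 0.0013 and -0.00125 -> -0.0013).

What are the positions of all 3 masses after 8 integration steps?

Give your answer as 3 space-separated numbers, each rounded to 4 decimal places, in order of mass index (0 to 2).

Answer: 2.9336 9.2423 11.5587

Derivation:
Step 0: x=[2.0000 9.0000 12.0000] v=[0.0000 0.0000 0.0000]
Step 1: x=[4.5000 7.0000 12.5000] v=[5.0000 -4.0000 1.0000]
Step 2: x=[6.0000 6.5000 12.2500] v=[3.0000 -1.0000 -0.5000]
Step 3: x=[4.7500 8.6250 11.1250] v=[-2.5000 4.2500 -2.2500]
Step 4: x=[3.0625 10.0625 10.7500] v=[-3.3750 2.8750 -0.7500]
Step 5: x=[3.3438 8.3438 12.0313] v=[0.5625 -3.4375 2.5625]
Step 6: x=[4.4532 5.9688 13.4688] v=[2.2187 -4.7500 2.8750]
Step 7: x=[4.0938 6.5860 13.1563] v=[-0.7189 1.2344 -0.6250]
Step 8: x=[2.9336 9.2423 11.5587] v=[-2.3205 5.3125 -3.1953]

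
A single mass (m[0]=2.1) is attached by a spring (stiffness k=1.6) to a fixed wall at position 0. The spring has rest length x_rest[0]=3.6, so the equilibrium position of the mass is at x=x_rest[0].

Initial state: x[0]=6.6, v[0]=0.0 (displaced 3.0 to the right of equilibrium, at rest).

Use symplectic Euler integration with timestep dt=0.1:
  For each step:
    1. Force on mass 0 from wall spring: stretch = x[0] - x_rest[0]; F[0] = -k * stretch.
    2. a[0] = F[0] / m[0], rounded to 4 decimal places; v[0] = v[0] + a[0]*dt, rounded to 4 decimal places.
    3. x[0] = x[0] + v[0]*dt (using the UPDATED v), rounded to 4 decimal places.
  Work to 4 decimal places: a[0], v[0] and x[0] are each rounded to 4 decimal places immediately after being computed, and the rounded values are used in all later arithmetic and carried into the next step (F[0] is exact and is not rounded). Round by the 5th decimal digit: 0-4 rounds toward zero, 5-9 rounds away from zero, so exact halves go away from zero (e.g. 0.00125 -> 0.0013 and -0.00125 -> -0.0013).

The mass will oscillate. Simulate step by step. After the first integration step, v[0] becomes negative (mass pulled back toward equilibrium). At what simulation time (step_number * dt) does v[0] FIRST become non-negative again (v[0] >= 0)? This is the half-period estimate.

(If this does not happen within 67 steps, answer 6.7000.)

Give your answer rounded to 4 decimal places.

Step 0: x=[6.6000] v=[0.0000]
Step 1: x=[6.5771] v=[-0.2286]
Step 2: x=[6.5316] v=[-0.4554]
Step 3: x=[6.4637] v=[-0.6788]
Step 4: x=[6.3740] v=[-0.8970]
Step 5: x=[6.2632] v=[-1.1084]
Step 6: x=[6.1321] v=[-1.3113]
Step 7: x=[5.9817] v=[-1.5042]
Step 8: x=[5.8131] v=[-1.6857]
Step 9: x=[5.6277] v=[-1.8543]
Step 10: x=[5.4268] v=[-2.0088]
Step 11: x=[5.2120] v=[-2.1480]
Step 12: x=[4.9849] v=[-2.2708]
Step 13: x=[4.7473] v=[-2.3763]
Step 14: x=[4.5009] v=[-2.4637]
Step 15: x=[4.2477] v=[-2.5323]
Step 16: x=[3.9895] v=[-2.5817]
Step 17: x=[3.7284] v=[-2.6114]
Step 18: x=[3.4663] v=[-2.6212]
Step 19: x=[3.2052] v=[-2.6110]
Step 20: x=[2.9471] v=[-2.5809]
Step 21: x=[2.6940] v=[-2.5312]
Step 22: x=[2.4478] v=[-2.4622]
Step 23: x=[2.2104] v=[-2.3744]
Step 24: x=[1.9836] v=[-2.2685]
Step 25: x=[1.7691] v=[-2.1454]
Step 26: x=[1.5685] v=[-2.0059]
Step 27: x=[1.3834] v=[-1.8511]
Step 28: x=[1.2152] v=[-1.6822]
Step 29: x=[1.0652] v=[-1.5005]
Step 30: x=[0.9345] v=[-1.3074]
Step 31: x=[0.8241] v=[-1.1043]
Step 32: x=[0.7348] v=[-0.8928]
Step 33: x=[0.6674] v=[-0.6745]
Step 34: x=[0.6223] v=[-0.4511]
Step 35: x=[0.5999] v=[-0.2242]
Step 36: x=[0.6003] v=[0.0044]
First v>=0 after going negative at step 36, time=3.6000

Answer: 3.6000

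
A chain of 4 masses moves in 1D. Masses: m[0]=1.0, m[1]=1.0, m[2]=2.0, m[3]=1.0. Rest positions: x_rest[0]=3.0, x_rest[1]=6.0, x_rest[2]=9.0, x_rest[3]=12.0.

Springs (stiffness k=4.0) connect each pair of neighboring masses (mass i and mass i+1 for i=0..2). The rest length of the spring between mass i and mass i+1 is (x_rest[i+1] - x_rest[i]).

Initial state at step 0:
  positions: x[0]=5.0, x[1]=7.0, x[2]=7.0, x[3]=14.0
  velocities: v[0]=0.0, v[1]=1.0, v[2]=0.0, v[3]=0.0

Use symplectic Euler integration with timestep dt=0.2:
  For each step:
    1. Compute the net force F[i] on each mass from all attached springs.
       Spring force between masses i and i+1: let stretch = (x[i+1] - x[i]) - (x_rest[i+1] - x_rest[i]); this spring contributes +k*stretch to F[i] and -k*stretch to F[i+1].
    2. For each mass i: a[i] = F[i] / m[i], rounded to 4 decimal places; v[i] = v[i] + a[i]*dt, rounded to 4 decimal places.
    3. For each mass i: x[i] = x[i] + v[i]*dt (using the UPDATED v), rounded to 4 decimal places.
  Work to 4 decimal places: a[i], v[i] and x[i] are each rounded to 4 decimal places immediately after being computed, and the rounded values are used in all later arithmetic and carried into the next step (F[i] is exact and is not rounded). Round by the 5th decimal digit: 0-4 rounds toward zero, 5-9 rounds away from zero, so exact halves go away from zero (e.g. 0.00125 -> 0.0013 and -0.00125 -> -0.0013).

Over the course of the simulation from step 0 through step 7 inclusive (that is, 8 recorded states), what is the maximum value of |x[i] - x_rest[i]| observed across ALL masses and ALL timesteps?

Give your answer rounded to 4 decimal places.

Step 0: x=[5.0000 7.0000 7.0000 14.0000] v=[0.0000 1.0000 0.0000 0.0000]
Step 1: x=[4.8400 6.8800 7.5600 13.3600] v=[-0.8000 -0.6000 2.8000 -3.2000]
Step 2: x=[4.5264 6.5424 8.5296 12.2720] v=[-1.5680 -1.6880 4.8480 -5.4400]
Step 3: x=[4.0554 6.2002 9.6396 11.0652] v=[-2.3552 -1.7110 5.5501 -6.0339]
Step 4: x=[3.4475 6.0651 10.5885 10.1103] v=[-3.0394 -0.6753 4.7446 -4.7744]
Step 5: x=[2.7784 6.2350 11.1373 9.7119] v=[-3.3453 0.8493 2.7440 -1.9918]
Step 6: x=[2.1824 6.6362 11.1799 10.0216] v=[-2.9800 2.0059 0.2129 1.5485]
Step 7: x=[1.8190 7.0518 10.7663 10.9966] v=[-1.8170 2.0778 -2.0679 4.8751]
Max displacement = 2.2881

Answer: 2.2881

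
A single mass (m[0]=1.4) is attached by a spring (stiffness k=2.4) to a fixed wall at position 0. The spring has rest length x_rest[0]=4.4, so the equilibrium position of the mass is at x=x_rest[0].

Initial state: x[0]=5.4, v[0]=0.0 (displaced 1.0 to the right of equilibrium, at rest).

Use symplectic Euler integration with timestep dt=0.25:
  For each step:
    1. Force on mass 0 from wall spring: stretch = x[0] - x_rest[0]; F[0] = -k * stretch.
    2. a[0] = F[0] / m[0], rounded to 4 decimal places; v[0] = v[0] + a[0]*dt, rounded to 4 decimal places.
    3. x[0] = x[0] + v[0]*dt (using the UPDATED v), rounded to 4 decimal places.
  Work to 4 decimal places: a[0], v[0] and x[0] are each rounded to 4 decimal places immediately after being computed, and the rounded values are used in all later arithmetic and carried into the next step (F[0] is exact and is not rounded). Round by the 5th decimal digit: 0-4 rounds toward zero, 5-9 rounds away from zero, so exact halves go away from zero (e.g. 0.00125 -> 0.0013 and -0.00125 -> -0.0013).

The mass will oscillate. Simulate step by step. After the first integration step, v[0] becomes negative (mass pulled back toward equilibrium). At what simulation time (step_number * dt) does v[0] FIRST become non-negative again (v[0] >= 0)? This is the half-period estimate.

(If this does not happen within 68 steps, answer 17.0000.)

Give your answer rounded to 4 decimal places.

Step 0: x=[5.4000] v=[0.0000]
Step 1: x=[5.2929] v=[-0.4286]
Step 2: x=[5.0901] v=[-0.8113]
Step 3: x=[4.8133] v=[-1.1071]
Step 4: x=[4.4923] v=[-1.2842]
Step 5: x=[4.1614] v=[-1.3238]
Step 6: x=[3.8560] v=[-1.2216]
Step 7: x=[3.6089] v=[-0.9885]
Step 8: x=[3.4465] v=[-0.6495]
Step 9: x=[3.3863] v=[-0.2409]
Step 10: x=[3.4347] v=[0.1936]
First v>=0 after going negative at step 10, time=2.5000

Answer: 2.5000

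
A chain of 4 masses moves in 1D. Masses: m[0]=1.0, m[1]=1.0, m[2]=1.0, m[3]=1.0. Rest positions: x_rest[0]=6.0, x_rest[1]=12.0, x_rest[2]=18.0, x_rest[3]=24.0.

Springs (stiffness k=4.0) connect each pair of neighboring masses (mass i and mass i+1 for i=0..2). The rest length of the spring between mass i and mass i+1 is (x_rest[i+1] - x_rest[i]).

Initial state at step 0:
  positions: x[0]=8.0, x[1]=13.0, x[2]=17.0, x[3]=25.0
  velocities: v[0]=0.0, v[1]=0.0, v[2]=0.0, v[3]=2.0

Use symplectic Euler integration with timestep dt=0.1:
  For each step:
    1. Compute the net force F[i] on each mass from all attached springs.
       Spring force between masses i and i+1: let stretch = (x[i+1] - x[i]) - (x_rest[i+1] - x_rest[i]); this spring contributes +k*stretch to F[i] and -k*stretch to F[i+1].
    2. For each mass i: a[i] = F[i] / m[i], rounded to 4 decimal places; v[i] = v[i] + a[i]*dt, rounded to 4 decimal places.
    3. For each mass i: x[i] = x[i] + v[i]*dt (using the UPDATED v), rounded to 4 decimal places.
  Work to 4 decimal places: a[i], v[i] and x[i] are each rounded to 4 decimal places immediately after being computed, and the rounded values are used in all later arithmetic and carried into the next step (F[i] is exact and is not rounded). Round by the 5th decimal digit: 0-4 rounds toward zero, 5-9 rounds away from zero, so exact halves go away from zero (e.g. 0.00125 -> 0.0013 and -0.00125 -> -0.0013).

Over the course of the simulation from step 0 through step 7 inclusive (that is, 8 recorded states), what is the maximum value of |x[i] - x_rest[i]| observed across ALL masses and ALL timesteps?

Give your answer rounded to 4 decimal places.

Answer: 2.0044

Derivation:
Step 0: x=[8.0000 13.0000 17.0000 25.0000] v=[0.0000 0.0000 0.0000 2.0000]
Step 1: x=[7.9600 12.9600 17.1600 25.1200] v=[-0.4000 -0.4000 1.6000 1.2000]
Step 2: x=[7.8800 12.8880 17.4704 25.1616] v=[-0.8000 -0.7200 3.1040 0.4160]
Step 3: x=[7.7603 12.7990 17.9052 25.1356] v=[-1.1968 -0.8902 4.3475 -0.2605]
Step 4: x=[7.6022 12.7127 18.4249 25.0603] v=[-1.5813 -0.8632 5.1972 -0.7527]
Step 5: x=[7.4085 12.6505 18.9816 24.9596] v=[-1.9371 -0.6225 5.5665 -1.0069]
Step 6: x=[7.1845 12.6318 19.5241 24.8598] v=[-2.2403 -0.1869 5.4253 -0.9981]
Step 7: x=[6.9384 12.6709 20.0044 24.7866] v=[-2.4614 0.3911 4.8027 -0.7324]
Max displacement = 2.0044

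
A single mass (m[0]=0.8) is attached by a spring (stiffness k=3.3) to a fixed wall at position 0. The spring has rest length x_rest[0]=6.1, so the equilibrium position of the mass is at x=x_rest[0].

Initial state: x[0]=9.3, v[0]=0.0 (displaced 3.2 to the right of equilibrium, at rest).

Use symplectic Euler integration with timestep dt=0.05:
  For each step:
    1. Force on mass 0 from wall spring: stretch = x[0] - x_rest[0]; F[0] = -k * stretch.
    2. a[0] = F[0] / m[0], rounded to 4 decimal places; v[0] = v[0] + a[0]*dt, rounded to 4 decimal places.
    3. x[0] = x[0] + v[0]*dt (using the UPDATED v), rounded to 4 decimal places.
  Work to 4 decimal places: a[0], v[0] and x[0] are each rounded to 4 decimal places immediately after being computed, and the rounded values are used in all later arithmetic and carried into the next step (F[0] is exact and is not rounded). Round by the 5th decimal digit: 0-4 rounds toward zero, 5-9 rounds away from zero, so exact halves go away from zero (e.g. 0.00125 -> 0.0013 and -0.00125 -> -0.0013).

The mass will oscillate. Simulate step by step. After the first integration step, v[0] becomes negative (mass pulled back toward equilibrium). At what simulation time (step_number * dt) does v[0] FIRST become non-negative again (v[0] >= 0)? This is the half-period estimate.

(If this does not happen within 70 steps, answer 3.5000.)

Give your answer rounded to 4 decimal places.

Answer: 1.5500

Derivation:
Step 0: x=[9.3000] v=[0.0000]
Step 1: x=[9.2670] v=[-0.6600]
Step 2: x=[9.2013] v=[-1.3132]
Step 3: x=[9.1037] v=[-1.9528]
Step 4: x=[8.9751] v=[-2.5723]
Step 5: x=[8.8168] v=[-3.1653]
Step 6: x=[8.6305] v=[-3.7256]
Step 7: x=[8.4181] v=[-4.2475]
Step 8: x=[8.1818] v=[-4.7256]
Step 9: x=[7.9241] v=[-5.1550]
Step 10: x=[7.6475] v=[-5.5312]
Step 11: x=[7.3550] v=[-5.8504]
Step 12: x=[7.0495] v=[-6.1092]
Step 13: x=[6.7343] v=[-6.3050]
Step 14: x=[6.4125] v=[-6.4358]
Step 15: x=[6.0875] v=[-6.5003]
Step 16: x=[5.7626] v=[-6.4977]
Step 17: x=[5.4412] v=[-6.4281]
Step 18: x=[5.1266] v=[-6.2922]
Step 19: x=[4.8220] v=[-6.0914]
Step 20: x=[4.5306] v=[-5.8278]
Step 21: x=[4.2554] v=[-5.5041]
Step 22: x=[3.9992] v=[-5.1237]
Step 23: x=[3.7647] v=[-4.6904]
Step 24: x=[3.5543] v=[-4.2087]
Step 25: x=[3.3701] v=[-3.6837]
Step 26: x=[3.2141] v=[-3.1207]
Step 27: x=[3.0878] v=[-2.5255]
Step 28: x=[2.9926] v=[-1.9042]
Step 29: x=[2.9294] v=[-1.2633]
Step 30: x=[2.8989] v=[-0.6094]
Step 31: x=[2.9014] v=[0.0508]
First v>=0 after going negative at step 31, time=1.5500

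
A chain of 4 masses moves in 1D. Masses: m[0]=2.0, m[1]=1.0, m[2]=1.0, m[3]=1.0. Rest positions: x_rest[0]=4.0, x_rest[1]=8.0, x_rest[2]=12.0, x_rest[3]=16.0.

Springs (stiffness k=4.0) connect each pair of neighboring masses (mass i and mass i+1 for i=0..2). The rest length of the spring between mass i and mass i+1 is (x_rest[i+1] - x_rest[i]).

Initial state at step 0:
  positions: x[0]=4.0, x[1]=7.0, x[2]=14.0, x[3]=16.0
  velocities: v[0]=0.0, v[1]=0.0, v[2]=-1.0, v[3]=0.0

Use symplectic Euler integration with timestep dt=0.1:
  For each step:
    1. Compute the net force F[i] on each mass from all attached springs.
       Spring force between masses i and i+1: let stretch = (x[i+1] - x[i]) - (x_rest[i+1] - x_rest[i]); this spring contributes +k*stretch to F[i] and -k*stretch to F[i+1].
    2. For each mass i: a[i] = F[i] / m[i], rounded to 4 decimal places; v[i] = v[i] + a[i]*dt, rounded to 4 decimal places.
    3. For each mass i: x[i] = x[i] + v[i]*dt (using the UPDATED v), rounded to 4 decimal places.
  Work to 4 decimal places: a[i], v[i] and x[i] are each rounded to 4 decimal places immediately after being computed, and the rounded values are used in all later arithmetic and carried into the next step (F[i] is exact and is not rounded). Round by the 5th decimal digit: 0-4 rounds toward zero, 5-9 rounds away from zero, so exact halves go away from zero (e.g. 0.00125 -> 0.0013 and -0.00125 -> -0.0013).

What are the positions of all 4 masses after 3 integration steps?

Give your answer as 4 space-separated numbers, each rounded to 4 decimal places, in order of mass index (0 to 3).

Step 0: x=[4.0000 7.0000 14.0000 16.0000] v=[0.0000 0.0000 -1.0000 0.0000]
Step 1: x=[3.9800 7.1600 13.7000 16.0800] v=[-0.2000 1.6000 -3.0000 0.8000]
Step 2: x=[3.9436 7.4544 13.2336 16.2248] v=[-0.3640 2.9440 -4.6640 1.4480]
Step 3: x=[3.8974 7.8395 12.6557 16.4100] v=[-0.4618 3.8514 -5.7792 1.8515]

Answer: 3.8974 7.8395 12.6557 16.4100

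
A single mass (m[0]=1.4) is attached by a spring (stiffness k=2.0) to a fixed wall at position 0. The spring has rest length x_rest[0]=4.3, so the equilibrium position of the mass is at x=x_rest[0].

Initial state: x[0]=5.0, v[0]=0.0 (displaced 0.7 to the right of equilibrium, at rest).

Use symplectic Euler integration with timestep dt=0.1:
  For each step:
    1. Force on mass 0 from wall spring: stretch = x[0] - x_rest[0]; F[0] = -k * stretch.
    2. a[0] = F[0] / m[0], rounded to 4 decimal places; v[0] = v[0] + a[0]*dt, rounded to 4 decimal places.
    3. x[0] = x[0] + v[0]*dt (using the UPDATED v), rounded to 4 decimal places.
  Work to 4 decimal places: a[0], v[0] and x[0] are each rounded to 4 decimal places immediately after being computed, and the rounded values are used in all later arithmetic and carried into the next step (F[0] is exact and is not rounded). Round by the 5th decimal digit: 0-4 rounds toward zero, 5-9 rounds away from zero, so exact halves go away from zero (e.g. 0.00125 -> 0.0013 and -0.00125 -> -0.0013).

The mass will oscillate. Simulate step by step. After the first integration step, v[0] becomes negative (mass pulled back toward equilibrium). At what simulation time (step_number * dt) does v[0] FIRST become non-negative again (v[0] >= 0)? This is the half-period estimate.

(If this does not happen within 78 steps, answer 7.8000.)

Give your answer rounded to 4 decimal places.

Answer: 2.7000

Derivation:
Step 0: x=[5.0000] v=[0.0000]
Step 1: x=[4.9900] v=[-0.1000]
Step 2: x=[4.9701] v=[-0.1986]
Step 3: x=[4.9407] v=[-0.2943]
Step 4: x=[4.9021] v=[-0.3858]
Step 5: x=[4.8549] v=[-0.4718]
Step 6: x=[4.7998] v=[-0.5511]
Step 7: x=[4.7376] v=[-0.6225]
Step 8: x=[4.6691] v=[-0.6850]
Step 9: x=[4.5953] v=[-0.7377]
Step 10: x=[4.5173] v=[-0.7799]
Step 11: x=[4.4362] v=[-0.8109]
Step 12: x=[4.3532] v=[-0.8304]
Step 13: x=[4.2694] v=[-0.8380]
Step 14: x=[4.1860] v=[-0.8336]
Step 15: x=[4.1043] v=[-0.8173]
Step 16: x=[4.0254] v=[-0.7893]
Step 17: x=[3.9504] v=[-0.7501]
Step 18: x=[3.8804] v=[-0.7002]
Step 19: x=[3.8164] v=[-0.6403]
Step 20: x=[3.7593] v=[-0.5712]
Step 21: x=[3.7099] v=[-0.4940]
Step 22: x=[3.6689] v=[-0.4097]
Step 23: x=[3.6370] v=[-0.3195]
Step 24: x=[3.6145] v=[-0.2248]
Step 25: x=[3.6018] v=[-0.1269]
Step 26: x=[3.5991] v=[-0.0272]
Step 27: x=[3.6064] v=[0.0729]
First v>=0 after going negative at step 27, time=2.7000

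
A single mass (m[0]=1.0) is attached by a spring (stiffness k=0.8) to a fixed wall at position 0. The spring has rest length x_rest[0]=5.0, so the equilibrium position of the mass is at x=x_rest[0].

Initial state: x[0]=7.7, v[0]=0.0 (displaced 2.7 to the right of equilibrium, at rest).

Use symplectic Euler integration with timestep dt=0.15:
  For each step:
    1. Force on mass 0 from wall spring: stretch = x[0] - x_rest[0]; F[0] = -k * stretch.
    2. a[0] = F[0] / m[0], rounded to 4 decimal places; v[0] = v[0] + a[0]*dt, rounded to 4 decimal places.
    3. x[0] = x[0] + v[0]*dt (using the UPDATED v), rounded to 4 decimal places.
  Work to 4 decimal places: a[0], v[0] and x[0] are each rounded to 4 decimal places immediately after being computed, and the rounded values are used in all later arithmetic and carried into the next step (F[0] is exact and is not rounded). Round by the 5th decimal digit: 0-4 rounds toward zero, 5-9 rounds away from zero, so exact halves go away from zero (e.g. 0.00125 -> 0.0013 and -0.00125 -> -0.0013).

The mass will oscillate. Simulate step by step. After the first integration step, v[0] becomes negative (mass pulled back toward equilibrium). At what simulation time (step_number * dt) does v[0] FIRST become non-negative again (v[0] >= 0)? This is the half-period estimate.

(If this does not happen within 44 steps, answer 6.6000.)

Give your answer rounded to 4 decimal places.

Answer: 3.6000

Derivation:
Step 0: x=[7.7000] v=[0.0000]
Step 1: x=[7.6514] v=[-0.3240]
Step 2: x=[7.5551] v=[-0.6422]
Step 3: x=[7.4128] v=[-0.9488]
Step 4: x=[7.2271] v=[-1.2383]
Step 5: x=[7.0013] v=[-1.5056]
Step 6: x=[6.7394] v=[-1.7458]
Step 7: x=[6.4462] v=[-1.9545]
Step 8: x=[6.1270] v=[-2.1281]
Step 9: x=[5.7875] v=[-2.2633]
Step 10: x=[5.4338] v=[-2.3578]
Step 11: x=[5.0723] v=[-2.4099]
Step 12: x=[4.7095] v=[-2.4186]
Step 13: x=[4.3519] v=[-2.3837]
Step 14: x=[4.0060] v=[-2.3059]
Step 15: x=[3.6780] v=[-2.1866]
Step 16: x=[3.3738] v=[-2.0280]
Step 17: x=[3.0989] v=[-1.8329]
Step 18: x=[2.8582] v=[-1.6048]
Step 19: x=[2.6560] v=[-1.3478]
Step 20: x=[2.4960] v=[-1.0665]
Step 21: x=[2.3811] v=[-0.7660]
Step 22: x=[2.3133] v=[-0.4517]
Step 23: x=[2.2939] v=[-0.1293]
Step 24: x=[2.3232] v=[0.1954]
First v>=0 after going negative at step 24, time=3.6000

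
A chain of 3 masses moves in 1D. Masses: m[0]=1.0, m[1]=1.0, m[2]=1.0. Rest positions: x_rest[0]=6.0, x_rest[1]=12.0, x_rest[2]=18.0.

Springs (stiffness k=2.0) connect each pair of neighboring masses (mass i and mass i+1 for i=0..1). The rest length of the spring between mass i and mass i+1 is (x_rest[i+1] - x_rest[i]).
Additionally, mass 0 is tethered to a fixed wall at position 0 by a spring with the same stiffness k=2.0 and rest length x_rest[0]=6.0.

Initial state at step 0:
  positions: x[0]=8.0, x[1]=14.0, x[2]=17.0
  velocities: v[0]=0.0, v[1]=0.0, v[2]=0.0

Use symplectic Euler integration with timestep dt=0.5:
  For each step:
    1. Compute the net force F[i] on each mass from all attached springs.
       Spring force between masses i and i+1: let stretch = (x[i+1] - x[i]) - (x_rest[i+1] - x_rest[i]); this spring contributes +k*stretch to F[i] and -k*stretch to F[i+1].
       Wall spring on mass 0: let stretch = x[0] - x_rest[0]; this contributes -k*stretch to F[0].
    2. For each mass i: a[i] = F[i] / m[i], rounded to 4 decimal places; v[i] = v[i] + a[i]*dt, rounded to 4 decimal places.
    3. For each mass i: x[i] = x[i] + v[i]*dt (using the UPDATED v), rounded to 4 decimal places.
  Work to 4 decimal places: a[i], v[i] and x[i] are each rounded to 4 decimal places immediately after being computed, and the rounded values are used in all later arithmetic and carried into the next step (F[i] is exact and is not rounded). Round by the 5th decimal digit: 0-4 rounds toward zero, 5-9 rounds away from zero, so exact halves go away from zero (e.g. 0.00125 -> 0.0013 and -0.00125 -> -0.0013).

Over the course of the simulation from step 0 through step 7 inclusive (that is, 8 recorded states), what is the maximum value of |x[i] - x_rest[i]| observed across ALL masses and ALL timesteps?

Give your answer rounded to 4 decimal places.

Answer: 2.3594

Derivation:
Step 0: x=[8.0000 14.0000 17.0000] v=[0.0000 0.0000 0.0000]
Step 1: x=[7.0000 12.5000 18.5000] v=[-2.0000 -3.0000 3.0000]
Step 2: x=[5.2500 11.2500 20.0000] v=[-3.5000 -2.5000 3.0000]
Step 3: x=[3.8750 11.3750 20.1250] v=[-2.7500 0.2500 0.2500]
Step 4: x=[4.3125 12.1250 18.8750] v=[0.8750 1.5000 -2.5000]
Step 5: x=[6.5000 12.3438 17.2500] v=[4.3750 0.4375 -3.2500]
Step 6: x=[8.3594 12.0938 16.1719] v=[3.7188 -0.5001 -2.1562]
Step 7: x=[7.9063 12.0156 16.0548] v=[-0.9062 -0.1564 -0.2343]
Max displacement = 2.3594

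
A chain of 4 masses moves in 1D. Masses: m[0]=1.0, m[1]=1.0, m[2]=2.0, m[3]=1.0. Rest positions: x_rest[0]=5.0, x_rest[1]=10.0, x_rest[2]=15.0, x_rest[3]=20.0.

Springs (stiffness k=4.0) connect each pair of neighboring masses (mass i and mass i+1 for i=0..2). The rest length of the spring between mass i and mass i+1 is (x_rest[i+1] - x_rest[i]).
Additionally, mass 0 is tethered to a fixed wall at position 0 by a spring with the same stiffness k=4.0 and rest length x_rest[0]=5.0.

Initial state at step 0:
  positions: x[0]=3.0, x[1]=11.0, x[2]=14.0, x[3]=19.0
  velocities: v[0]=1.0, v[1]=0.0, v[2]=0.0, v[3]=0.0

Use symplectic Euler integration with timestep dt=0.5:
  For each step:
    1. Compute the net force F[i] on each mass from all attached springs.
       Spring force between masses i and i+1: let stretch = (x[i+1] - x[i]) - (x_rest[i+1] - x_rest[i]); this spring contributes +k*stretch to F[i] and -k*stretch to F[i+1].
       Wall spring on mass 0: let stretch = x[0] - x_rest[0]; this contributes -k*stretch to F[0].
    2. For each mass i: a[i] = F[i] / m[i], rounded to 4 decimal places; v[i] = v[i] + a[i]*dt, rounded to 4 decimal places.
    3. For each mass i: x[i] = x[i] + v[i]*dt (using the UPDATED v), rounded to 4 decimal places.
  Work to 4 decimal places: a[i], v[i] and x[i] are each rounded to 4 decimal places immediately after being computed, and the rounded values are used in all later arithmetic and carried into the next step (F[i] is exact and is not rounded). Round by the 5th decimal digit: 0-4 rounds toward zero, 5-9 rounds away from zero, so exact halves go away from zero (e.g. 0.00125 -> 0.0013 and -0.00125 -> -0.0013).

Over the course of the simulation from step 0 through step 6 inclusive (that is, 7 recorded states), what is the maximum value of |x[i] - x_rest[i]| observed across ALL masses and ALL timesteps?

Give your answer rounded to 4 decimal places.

Answer: 4.0000

Derivation:
Step 0: x=[3.0000 11.0000 14.0000 19.0000] v=[1.0000 0.0000 0.0000 0.0000]
Step 1: x=[8.5000 6.0000 15.0000 19.0000] v=[11.0000 -10.0000 2.0000 0.0000]
Step 2: x=[3.0000 12.5000 13.5000 20.0000] v=[-11.0000 13.0000 -3.0000 2.0000]
Step 3: x=[4.0000 10.5000 14.7500 19.5000] v=[2.0000 -4.0000 2.5000 -1.0000]
Step 4: x=[7.5000 6.2500 16.2500 19.2500] v=[7.0000 -8.5000 3.0000 -0.5000]
Step 5: x=[2.2500 13.2500 14.2500 21.0000] v=[-10.5000 14.0000 -4.0000 3.5000]
Step 6: x=[5.7500 10.2500 15.1250 21.0000] v=[7.0000 -6.0000 1.7500 0.0000]
Max displacement = 4.0000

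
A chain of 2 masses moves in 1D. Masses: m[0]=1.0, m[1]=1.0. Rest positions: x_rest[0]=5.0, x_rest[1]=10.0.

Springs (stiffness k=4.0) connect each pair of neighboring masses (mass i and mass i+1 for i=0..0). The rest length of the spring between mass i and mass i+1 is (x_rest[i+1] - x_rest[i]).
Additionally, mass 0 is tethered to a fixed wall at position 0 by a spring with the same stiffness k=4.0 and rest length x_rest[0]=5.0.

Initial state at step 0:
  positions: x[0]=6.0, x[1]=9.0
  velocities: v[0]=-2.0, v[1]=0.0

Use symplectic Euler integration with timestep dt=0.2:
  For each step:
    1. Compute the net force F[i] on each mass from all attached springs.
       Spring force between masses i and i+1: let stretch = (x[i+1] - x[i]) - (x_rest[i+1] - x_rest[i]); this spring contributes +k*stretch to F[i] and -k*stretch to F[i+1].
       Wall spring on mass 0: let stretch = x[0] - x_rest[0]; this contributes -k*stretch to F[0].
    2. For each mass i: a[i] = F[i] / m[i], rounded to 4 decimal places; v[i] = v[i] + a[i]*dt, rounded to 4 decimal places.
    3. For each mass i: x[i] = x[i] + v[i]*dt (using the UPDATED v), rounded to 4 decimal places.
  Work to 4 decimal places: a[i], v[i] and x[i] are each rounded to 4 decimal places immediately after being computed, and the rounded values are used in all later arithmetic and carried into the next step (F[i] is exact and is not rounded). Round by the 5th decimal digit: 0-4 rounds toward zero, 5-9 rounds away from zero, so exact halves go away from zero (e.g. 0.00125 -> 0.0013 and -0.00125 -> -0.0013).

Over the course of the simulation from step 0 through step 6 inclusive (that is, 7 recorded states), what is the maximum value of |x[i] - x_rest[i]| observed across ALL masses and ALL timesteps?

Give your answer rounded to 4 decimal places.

Answer: 1.9000

Derivation:
Step 0: x=[6.0000 9.0000] v=[-2.0000 0.0000]
Step 1: x=[5.1200 9.3200] v=[-4.4000 1.6000]
Step 2: x=[4.0928 9.7680] v=[-5.1360 2.2400]
Step 3: x=[3.3188 10.1080] v=[-3.8701 1.6998]
Step 4: x=[3.1000 10.1617] v=[-1.0938 0.2684]
Step 5: x=[3.5151 9.8855] v=[2.0756 -1.3810]
Step 6: x=[4.3871 9.3900] v=[4.3598 -2.4773]
Max displacement = 1.9000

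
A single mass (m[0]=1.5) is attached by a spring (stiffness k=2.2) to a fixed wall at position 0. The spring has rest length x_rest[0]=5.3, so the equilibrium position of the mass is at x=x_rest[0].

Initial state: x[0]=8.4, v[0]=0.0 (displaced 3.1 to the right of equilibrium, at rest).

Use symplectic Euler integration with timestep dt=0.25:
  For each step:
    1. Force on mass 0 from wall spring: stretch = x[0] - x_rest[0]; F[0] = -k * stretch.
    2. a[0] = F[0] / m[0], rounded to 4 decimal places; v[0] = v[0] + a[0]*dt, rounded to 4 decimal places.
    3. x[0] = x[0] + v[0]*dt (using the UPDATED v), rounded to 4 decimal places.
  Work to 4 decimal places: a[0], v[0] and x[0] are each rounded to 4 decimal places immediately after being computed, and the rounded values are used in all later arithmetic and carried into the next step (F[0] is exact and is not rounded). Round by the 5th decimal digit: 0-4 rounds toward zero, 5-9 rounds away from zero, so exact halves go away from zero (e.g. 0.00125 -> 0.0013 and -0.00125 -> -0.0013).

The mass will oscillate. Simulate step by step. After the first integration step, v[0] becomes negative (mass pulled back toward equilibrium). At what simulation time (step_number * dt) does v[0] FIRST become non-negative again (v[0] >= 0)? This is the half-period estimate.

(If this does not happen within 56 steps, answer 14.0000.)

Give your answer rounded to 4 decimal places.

Answer: 2.7500

Derivation:
Step 0: x=[8.4000] v=[0.0000]
Step 1: x=[8.1158] v=[-1.1367]
Step 2: x=[7.5735] v=[-2.1692]
Step 3: x=[6.8228] v=[-3.0028]
Step 4: x=[5.9325] v=[-3.5612]
Step 5: x=[4.9842] v=[-3.7931]
Step 6: x=[4.0649] v=[-3.6773]
Step 7: x=[3.2588] v=[-3.2244]
Step 8: x=[2.6398] v=[-2.4760]
Step 9: x=[2.2647] v=[-1.5006]
Step 10: x=[2.1678] v=[-0.3877]
Step 11: x=[2.3580] v=[0.7608]
First v>=0 after going negative at step 11, time=2.7500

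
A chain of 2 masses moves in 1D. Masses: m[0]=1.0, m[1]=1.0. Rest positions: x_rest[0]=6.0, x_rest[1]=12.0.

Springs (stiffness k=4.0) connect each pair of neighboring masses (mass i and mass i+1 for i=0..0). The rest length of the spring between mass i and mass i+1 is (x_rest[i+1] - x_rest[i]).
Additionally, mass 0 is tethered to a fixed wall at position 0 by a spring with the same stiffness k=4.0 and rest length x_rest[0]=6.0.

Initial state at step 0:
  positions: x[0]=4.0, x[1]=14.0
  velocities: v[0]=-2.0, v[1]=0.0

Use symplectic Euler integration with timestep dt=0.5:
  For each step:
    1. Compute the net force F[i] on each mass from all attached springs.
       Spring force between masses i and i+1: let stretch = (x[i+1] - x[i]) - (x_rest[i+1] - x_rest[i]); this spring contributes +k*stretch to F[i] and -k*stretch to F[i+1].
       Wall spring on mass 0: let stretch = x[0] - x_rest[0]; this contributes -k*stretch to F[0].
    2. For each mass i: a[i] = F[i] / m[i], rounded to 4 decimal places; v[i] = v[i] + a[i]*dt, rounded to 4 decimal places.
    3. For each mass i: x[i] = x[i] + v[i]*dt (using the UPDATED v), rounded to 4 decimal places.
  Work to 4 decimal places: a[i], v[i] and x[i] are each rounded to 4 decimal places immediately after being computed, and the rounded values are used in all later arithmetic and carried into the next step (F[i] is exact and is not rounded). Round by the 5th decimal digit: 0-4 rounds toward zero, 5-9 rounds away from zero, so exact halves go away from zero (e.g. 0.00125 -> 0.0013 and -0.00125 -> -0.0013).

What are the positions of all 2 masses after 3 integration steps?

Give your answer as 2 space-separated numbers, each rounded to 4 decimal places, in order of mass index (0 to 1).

Answer: 2.0000 13.0000

Derivation:
Step 0: x=[4.0000 14.0000] v=[-2.0000 0.0000]
Step 1: x=[9.0000 10.0000] v=[10.0000 -8.0000]
Step 2: x=[6.0000 11.0000] v=[-6.0000 2.0000]
Step 3: x=[2.0000 13.0000] v=[-8.0000 4.0000]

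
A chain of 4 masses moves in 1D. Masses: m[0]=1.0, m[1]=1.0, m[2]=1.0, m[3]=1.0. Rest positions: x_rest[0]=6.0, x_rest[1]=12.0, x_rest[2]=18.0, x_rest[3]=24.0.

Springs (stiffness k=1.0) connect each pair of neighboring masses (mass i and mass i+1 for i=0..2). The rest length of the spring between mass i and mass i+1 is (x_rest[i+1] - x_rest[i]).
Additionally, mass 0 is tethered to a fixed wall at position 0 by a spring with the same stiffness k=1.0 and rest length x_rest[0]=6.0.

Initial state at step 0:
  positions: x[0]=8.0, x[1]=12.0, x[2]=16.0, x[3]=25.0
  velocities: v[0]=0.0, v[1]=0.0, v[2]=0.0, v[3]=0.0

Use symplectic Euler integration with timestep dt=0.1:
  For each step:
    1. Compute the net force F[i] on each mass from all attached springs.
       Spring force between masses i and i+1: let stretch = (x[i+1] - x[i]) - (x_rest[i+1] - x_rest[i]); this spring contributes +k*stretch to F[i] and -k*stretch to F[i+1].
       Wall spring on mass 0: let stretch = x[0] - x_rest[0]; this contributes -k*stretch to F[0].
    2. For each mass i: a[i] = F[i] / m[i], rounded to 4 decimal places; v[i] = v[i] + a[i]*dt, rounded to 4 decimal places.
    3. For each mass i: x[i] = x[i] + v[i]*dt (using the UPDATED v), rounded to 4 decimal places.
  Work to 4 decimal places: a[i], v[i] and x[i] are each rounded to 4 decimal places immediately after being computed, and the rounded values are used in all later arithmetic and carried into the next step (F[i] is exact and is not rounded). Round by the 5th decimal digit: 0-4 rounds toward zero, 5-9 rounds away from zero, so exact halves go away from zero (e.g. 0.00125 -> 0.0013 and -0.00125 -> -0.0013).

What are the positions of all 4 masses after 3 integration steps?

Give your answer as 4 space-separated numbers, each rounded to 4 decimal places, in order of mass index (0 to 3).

Answer: 7.7640 12.0005 16.2935 24.8240

Derivation:
Step 0: x=[8.0000 12.0000 16.0000 25.0000] v=[0.0000 0.0000 0.0000 0.0000]
Step 1: x=[7.9600 12.0000 16.0500 24.9700] v=[-0.4000 0.0000 0.5000 -0.3000]
Step 2: x=[7.8808 12.0001 16.1487 24.9108] v=[-0.7920 0.0010 0.9870 -0.5920]
Step 3: x=[7.7640 12.0005 16.2935 24.8240] v=[-1.1682 0.0039 1.4484 -0.8682]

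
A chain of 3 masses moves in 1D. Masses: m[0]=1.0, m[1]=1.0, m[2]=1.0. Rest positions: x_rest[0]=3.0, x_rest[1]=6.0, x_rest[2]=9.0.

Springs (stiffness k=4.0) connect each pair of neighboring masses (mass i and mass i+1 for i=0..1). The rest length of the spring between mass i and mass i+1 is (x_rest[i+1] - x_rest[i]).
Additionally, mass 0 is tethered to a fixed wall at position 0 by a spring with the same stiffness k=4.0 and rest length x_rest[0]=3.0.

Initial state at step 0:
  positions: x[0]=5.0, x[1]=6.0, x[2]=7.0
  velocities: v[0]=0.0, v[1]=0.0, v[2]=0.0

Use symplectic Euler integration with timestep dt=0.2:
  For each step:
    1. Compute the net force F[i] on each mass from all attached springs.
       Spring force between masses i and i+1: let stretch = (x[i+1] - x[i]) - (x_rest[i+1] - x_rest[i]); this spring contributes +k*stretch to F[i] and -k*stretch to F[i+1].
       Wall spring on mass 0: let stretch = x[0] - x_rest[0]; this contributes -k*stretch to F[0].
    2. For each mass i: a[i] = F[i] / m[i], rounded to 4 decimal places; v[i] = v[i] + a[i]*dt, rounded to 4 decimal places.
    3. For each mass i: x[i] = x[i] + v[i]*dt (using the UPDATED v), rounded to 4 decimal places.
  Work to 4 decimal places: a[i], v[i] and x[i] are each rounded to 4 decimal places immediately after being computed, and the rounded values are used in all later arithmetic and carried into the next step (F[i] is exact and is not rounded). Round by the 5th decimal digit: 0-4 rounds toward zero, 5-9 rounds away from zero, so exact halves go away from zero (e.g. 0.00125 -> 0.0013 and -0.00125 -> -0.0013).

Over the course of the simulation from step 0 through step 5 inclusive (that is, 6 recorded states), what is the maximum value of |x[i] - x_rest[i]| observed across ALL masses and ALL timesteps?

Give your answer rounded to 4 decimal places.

Answer: 2.2387

Derivation:
Step 0: x=[5.0000 6.0000 7.0000] v=[0.0000 0.0000 0.0000]
Step 1: x=[4.3600 6.0000 7.3200] v=[-3.2000 0.0000 1.6000]
Step 2: x=[3.2848 5.9488 7.9088] v=[-5.3760 -0.2560 2.9440]
Step 3: x=[2.1103 5.7850 8.6640] v=[-5.8726 -0.8192 3.7760]
Step 4: x=[1.1861 5.4938 9.4386] v=[-4.6211 -1.4558 3.8728]
Step 5: x=[0.7613 5.1446 10.0620] v=[-2.1238 -1.7461 3.1170]
Max displacement = 2.2387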